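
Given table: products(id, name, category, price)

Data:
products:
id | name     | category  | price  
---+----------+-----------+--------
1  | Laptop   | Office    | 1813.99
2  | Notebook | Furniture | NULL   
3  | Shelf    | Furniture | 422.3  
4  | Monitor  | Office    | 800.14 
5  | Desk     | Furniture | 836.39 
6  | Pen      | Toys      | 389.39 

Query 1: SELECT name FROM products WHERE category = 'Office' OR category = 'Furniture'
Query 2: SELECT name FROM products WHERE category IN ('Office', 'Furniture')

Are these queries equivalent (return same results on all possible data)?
Yes, equivalent

Both queries return: [('Desk',), ('Laptop',), ('Monitor',), ('Notebook',), ('Shelf',)]

Reason: OR vs IN are equivalent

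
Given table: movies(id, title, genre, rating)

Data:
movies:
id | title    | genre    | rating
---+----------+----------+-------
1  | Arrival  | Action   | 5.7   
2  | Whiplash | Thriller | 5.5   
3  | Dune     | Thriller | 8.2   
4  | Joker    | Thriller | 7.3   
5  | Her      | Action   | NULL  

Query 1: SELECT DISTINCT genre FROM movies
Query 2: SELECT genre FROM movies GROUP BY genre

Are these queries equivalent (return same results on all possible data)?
Yes, equivalent

Both queries return: [('Action',), ('Thriller',)]

Reason: Both get unique genres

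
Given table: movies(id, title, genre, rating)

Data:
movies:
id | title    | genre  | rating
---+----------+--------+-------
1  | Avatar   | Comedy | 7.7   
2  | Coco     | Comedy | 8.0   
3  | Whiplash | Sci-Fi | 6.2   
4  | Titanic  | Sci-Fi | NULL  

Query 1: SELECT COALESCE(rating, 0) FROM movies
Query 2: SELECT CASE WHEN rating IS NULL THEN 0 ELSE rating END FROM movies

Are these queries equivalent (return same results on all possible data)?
Yes, equivalent

Both queries return: [(0,), (6.2,), (7.7,), (8.0,)]

Reason: COALESCE vs CASE for NULL handling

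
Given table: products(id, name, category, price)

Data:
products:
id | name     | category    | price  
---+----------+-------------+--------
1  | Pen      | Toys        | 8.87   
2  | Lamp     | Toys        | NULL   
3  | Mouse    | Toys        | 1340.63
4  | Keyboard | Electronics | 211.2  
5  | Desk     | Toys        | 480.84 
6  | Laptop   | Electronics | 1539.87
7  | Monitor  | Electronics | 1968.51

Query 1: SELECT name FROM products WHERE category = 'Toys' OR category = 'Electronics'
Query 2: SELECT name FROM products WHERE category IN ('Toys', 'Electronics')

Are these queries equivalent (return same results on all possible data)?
Yes, equivalent

Both queries return: [('Desk',), ('Keyboard',), ('Lamp',), ('Laptop',), ('Monitor',), ('Mouse',), ('Pen',)]

Reason: OR vs IN are equivalent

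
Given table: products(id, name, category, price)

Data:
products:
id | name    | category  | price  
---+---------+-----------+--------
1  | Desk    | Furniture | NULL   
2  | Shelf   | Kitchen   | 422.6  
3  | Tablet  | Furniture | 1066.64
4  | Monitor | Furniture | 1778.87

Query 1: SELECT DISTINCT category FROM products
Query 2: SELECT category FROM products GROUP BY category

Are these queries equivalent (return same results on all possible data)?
Yes, equivalent

Both queries return: [('Furniture',), ('Kitchen',)]

Reason: Both get unique categorys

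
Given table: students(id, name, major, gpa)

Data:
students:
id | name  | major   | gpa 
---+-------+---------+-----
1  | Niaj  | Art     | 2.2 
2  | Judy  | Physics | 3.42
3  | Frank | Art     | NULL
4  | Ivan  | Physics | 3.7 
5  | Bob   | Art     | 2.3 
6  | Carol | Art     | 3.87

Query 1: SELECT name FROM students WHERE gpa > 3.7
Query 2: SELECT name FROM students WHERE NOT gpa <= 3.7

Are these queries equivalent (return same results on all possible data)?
Yes, equivalent

Both queries return: [('Carol',)]

Reason: Both filter gpa > 3.7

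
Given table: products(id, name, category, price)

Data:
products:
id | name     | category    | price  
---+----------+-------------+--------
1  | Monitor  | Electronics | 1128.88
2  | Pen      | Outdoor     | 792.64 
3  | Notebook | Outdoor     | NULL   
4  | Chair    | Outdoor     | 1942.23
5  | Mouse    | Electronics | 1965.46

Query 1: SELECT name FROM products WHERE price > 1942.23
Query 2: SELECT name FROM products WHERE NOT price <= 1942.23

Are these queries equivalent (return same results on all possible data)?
Yes, equivalent

Both queries return: [('Mouse',)]

Reason: Both filter price > 1942.23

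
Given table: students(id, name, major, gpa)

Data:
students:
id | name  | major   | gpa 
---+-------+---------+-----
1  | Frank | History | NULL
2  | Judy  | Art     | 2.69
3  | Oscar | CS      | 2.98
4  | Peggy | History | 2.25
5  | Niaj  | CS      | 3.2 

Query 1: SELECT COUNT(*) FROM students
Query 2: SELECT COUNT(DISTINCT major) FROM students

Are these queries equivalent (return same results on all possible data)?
No, not equivalent

Query 1 returns: [(5,)]
Query 2 returns: [(3,)]

Reason: COUNT(*) counts rows, COUNT(DISTINCT major) counts unique majors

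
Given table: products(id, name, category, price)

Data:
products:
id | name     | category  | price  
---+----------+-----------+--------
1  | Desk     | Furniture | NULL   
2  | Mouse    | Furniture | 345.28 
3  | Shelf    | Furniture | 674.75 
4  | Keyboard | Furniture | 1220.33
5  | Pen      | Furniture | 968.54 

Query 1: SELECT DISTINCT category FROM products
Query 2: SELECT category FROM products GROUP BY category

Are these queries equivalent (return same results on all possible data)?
Yes, equivalent

Both queries return: [('Furniture',)]

Reason: Both get unique categorys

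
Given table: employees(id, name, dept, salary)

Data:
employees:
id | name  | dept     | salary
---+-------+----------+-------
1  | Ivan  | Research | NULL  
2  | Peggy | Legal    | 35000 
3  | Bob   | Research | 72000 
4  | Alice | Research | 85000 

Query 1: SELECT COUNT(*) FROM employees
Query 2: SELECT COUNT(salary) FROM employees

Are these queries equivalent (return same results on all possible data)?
No, not equivalent

Query 1 returns: [(4,)]
Query 2 returns: [(3,)]

Reason: COUNT(*) includes NULLs, COUNT(column) excludes them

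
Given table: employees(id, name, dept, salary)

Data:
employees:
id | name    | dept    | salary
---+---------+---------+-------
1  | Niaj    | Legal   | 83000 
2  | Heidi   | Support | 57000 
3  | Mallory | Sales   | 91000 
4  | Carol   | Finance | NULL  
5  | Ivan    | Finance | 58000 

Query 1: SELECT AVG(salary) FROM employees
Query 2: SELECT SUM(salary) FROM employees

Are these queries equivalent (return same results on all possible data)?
No, not equivalent

Query 1 returns: [(72250.0,)]
Query 2 returns: [(289000,)]

Reason: AVG vs SUM give different aggregate values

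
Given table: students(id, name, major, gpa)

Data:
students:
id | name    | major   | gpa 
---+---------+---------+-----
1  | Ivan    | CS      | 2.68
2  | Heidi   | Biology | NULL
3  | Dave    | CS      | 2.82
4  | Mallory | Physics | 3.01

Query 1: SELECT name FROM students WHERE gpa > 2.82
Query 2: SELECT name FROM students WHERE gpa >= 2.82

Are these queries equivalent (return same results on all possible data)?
No, not equivalent

Query 1 returns: [('Mallory',)]
Query 2 returns: [('Dave',), ('Mallory',)]

Reason: > vs >= gives different results when gpa = 2.82 exists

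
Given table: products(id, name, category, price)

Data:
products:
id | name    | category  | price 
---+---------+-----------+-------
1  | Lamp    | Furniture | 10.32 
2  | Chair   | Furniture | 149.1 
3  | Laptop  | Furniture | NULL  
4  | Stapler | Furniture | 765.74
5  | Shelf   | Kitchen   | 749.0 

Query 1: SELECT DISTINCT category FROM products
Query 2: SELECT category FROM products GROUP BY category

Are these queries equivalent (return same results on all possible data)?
Yes, equivalent

Both queries return: [('Furniture',), ('Kitchen',)]

Reason: Both get unique categorys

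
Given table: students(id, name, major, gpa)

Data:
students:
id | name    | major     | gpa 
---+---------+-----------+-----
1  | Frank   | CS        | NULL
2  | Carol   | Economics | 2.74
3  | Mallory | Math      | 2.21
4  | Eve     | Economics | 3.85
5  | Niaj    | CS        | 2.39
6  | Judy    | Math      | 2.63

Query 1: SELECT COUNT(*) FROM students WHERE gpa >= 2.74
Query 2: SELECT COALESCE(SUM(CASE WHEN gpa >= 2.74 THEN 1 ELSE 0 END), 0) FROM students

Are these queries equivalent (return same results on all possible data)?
Yes, equivalent

Both queries return: [(2,)]

Reason: COUNT with WHERE vs conditional SUM (COALESCE handles empty-table NULL)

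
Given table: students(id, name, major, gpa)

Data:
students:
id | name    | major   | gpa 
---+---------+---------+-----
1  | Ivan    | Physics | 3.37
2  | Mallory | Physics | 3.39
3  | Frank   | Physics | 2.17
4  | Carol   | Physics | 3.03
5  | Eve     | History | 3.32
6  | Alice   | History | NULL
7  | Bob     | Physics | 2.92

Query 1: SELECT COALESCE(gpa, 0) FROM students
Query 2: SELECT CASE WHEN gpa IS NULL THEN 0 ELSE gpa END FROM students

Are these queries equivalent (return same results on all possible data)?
Yes, equivalent

Both queries return: [(0,), (2.17,), (2.92,), (3.03,), (3.32,), (3.37,), (3.39,)]

Reason: COALESCE vs CASE for NULL handling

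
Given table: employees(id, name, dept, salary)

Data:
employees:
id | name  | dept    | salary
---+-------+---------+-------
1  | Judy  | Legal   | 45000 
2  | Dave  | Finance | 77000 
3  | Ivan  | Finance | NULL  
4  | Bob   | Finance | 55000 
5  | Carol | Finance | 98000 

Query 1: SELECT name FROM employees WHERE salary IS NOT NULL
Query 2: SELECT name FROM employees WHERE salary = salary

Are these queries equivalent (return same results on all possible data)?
Yes, equivalent

Both queries return: [('Bob',), ('Carol',), ('Dave',), ('Judy',)]

Reason: IS NOT NULL vs self-equality (both exclude NULLs)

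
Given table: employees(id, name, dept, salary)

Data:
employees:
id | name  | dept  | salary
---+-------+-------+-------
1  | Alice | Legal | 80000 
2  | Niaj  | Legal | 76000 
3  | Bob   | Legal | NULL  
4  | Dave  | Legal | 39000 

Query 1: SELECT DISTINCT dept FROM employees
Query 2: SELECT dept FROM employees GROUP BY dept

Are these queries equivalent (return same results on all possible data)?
Yes, equivalent

Both queries return: [('Legal',)]

Reason: Both get unique depts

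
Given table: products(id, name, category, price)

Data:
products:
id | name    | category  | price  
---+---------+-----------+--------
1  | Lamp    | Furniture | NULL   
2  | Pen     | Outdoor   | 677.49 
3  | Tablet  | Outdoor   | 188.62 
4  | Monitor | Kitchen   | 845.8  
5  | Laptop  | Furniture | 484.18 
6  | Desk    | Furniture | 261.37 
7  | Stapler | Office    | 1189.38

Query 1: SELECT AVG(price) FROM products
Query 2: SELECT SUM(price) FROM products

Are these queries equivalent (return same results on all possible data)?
No, not equivalent

Query 1 returns: [(607.8066666666667,)]
Query 2 returns: [(3646.84,)]

Reason: AVG vs SUM give different aggregate values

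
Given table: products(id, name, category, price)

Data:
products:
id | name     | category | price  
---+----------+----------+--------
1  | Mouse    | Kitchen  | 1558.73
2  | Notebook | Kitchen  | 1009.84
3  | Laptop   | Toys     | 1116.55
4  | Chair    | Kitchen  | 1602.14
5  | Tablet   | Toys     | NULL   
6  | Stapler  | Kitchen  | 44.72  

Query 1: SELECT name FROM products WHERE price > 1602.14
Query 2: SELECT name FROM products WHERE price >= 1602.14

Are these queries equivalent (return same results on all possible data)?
No, not equivalent

Query 1 returns: []
Query 2 returns: [('Chair',)]

Reason: > vs >= gives different results when price = 1602.14 exists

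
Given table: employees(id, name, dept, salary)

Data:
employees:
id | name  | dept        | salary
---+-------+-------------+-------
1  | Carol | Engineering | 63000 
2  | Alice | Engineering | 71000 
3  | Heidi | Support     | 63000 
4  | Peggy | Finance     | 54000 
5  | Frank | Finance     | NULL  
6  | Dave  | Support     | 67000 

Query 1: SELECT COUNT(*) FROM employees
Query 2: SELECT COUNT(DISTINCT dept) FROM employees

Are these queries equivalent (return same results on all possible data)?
No, not equivalent

Query 1 returns: [(6,)]
Query 2 returns: [(3,)]

Reason: COUNT(*) counts rows, COUNT(DISTINCT dept) counts unique depts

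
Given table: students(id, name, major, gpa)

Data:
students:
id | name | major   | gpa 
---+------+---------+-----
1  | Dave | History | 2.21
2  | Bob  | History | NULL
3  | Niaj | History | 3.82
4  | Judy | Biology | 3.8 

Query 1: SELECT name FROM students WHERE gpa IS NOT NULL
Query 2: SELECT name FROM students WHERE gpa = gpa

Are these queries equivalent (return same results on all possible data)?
Yes, equivalent

Both queries return: [('Dave',), ('Judy',), ('Niaj',)]

Reason: IS NOT NULL vs self-equality (both exclude NULLs)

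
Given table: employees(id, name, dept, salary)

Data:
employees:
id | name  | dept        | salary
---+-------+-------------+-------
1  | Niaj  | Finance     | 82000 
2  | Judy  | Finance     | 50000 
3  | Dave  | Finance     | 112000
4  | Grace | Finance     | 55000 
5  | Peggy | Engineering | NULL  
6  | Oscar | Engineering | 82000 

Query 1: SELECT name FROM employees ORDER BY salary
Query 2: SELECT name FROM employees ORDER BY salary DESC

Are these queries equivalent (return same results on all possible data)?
No, not equivalent

Query 1 returns: [('Peggy',), ('Judy',), ('Grace',), ('Niaj',), ('Oscar',), ('Dave',)]
Query 2 returns: [('Dave',), ('Niaj',), ('Oscar',), ('Grace',), ('Judy',), ('Peggy',)]

Reason: ASC vs DESC gives opposite ordering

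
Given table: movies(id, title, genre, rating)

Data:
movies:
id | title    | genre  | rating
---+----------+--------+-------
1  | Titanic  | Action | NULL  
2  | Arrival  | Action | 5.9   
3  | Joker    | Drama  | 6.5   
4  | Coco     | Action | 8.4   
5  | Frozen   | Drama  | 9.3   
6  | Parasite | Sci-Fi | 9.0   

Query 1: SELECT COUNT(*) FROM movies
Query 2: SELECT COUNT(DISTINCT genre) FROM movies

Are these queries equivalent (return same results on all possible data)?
No, not equivalent

Query 1 returns: [(6,)]
Query 2 returns: [(3,)]

Reason: COUNT(*) counts rows, COUNT(DISTINCT genre) counts unique genres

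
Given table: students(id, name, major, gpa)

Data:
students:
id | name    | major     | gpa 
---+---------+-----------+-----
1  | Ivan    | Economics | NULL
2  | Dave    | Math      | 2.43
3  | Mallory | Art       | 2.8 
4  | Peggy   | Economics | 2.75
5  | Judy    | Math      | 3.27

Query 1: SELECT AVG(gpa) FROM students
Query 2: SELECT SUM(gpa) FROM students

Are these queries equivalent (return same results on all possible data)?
No, not equivalent

Query 1 returns: [(2.8125,)]
Query 2 returns: [(11.25,)]

Reason: AVG vs SUM give different aggregate values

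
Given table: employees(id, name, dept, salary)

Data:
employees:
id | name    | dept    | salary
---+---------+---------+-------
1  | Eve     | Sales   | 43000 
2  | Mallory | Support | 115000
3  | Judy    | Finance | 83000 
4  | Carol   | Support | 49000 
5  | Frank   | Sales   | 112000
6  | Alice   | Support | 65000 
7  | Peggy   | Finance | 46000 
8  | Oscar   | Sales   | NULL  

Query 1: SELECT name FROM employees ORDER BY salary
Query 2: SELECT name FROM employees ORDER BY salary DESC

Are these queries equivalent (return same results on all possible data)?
No, not equivalent

Query 1 returns: [('Oscar',), ('Eve',), ('Peggy',), ('Carol',), ('Alice',), ('Judy',), ('Frank',), ('Mallory',)]
Query 2 returns: [('Mallory',), ('Frank',), ('Judy',), ('Alice',), ('Carol',), ('Peggy',), ('Eve',), ('Oscar',)]

Reason: ASC vs DESC gives opposite ordering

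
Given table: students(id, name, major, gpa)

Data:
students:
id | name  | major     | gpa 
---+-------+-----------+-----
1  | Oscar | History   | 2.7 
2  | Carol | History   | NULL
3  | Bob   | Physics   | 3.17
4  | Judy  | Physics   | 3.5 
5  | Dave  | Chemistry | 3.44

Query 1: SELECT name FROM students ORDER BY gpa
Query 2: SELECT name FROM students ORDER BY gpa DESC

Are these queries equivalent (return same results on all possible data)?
No, not equivalent

Query 1 returns: [('Carol',), ('Oscar',), ('Bob',), ('Dave',), ('Judy',)]
Query 2 returns: [('Judy',), ('Dave',), ('Bob',), ('Oscar',), ('Carol',)]

Reason: ASC vs DESC gives opposite ordering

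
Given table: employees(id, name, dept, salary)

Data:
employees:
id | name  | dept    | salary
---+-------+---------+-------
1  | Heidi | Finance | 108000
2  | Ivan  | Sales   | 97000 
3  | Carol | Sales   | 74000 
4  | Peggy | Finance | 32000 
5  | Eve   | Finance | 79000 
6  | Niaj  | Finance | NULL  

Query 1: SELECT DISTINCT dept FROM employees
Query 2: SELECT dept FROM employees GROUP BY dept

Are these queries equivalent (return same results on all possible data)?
Yes, equivalent

Both queries return: [('Finance',), ('Sales',)]

Reason: Both get unique depts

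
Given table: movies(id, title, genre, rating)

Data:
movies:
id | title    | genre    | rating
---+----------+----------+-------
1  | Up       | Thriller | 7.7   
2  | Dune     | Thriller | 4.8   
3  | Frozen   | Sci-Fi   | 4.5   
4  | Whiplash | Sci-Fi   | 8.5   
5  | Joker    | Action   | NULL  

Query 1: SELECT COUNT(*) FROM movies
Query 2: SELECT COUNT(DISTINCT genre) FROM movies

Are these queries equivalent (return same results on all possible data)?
No, not equivalent

Query 1 returns: [(5,)]
Query 2 returns: [(3,)]

Reason: COUNT(*) counts rows, COUNT(DISTINCT genre) counts unique genres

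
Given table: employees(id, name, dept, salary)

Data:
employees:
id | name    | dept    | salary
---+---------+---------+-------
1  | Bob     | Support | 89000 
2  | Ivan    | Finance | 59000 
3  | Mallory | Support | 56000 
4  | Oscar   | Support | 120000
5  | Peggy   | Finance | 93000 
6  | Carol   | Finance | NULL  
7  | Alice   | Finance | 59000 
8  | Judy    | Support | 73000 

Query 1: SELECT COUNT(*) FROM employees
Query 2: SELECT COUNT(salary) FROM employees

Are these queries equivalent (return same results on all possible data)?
No, not equivalent

Query 1 returns: [(8,)]
Query 2 returns: [(7,)]

Reason: COUNT(*) includes NULLs, COUNT(column) excludes them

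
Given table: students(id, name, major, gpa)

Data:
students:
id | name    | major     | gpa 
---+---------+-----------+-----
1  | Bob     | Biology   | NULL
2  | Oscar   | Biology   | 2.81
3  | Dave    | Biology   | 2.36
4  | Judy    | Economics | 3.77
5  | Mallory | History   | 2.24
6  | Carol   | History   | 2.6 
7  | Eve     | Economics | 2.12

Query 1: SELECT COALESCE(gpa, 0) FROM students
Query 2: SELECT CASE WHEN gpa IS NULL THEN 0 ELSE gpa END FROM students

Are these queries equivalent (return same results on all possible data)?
Yes, equivalent

Both queries return: [(0,), (2.12,), (2.24,), (2.36,), (2.6,), (2.81,), (3.77,)]

Reason: COALESCE vs CASE for NULL handling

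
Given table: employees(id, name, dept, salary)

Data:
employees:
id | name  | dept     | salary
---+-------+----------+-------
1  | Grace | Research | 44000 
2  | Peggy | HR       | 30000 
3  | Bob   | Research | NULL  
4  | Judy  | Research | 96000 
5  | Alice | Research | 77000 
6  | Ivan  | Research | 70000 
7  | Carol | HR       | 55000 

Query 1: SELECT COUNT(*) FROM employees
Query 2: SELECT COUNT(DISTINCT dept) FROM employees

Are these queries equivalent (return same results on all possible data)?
No, not equivalent

Query 1 returns: [(7,)]
Query 2 returns: [(2,)]

Reason: COUNT(*) counts rows, COUNT(DISTINCT dept) counts unique depts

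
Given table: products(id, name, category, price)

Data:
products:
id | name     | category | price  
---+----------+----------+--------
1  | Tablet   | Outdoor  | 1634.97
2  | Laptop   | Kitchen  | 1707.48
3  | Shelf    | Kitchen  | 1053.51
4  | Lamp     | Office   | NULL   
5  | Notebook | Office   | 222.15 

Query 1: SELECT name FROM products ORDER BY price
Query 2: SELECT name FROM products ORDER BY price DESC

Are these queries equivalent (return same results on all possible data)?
No, not equivalent

Query 1 returns: [('Lamp',), ('Notebook',), ('Shelf',), ('Tablet',), ('Laptop',)]
Query 2 returns: [('Laptop',), ('Tablet',), ('Shelf',), ('Notebook',), ('Lamp',)]

Reason: ASC vs DESC gives opposite ordering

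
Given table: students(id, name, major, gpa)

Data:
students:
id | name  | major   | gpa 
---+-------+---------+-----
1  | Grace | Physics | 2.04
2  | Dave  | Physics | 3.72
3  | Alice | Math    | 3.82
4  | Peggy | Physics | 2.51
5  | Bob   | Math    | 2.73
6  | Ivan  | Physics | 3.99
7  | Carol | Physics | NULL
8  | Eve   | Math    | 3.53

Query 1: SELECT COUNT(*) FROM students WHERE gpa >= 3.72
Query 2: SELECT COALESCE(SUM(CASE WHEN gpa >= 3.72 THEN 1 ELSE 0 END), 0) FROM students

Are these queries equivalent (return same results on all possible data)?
Yes, equivalent

Both queries return: [(3,)]

Reason: COUNT with WHERE vs conditional SUM (COALESCE handles empty-table NULL)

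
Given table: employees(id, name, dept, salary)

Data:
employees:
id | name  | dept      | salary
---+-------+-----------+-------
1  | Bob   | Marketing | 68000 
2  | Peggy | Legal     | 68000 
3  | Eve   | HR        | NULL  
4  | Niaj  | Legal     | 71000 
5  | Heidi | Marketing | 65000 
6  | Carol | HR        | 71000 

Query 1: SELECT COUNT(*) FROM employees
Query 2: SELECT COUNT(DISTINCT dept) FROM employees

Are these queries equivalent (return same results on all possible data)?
No, not equivalent

Query 1 returns: [(6,)]
Query 2 returns: [(3,)]

Reason: COUNT(*) counts rows, COUNT(DISTINCT dept) counts unique depts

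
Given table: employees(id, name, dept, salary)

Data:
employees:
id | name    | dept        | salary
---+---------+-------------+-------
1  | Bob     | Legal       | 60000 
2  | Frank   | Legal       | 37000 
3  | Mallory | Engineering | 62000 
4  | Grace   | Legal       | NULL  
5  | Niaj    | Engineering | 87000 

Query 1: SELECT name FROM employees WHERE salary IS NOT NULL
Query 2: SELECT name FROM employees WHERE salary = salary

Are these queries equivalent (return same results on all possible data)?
Yes, equivalent

Both queries return: [('Bob',), ('Frank',), ('Mallory',), ('Niaj',)]

Reason: IS NOT NULL vs self-equality (both exclude NULLs)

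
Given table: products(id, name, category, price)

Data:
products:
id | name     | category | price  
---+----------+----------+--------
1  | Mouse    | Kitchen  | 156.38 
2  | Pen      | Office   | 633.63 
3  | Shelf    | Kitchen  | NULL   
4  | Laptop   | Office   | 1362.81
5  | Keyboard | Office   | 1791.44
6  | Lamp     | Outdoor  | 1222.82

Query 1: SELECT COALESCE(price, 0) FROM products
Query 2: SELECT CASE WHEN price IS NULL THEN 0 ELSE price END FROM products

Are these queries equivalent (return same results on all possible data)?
Yes, equivalent

Both queries return: [(0,), (156.38,), (633.63,), (1222.82,), (1362.81,), (1791.44,)]

Reason: COALESCE vs CASE for NULL handling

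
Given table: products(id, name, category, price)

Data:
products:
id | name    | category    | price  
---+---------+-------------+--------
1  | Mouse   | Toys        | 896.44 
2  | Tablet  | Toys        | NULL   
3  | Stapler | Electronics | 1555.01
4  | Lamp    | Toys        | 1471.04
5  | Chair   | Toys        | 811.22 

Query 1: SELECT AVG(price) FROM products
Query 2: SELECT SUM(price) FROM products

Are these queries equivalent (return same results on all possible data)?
No, not equivalent

Query 1 returns: [(1183.4275,)]
Query 2 returns: [(4733.71,)]

Reason: AVG vs SUM give different aggregate values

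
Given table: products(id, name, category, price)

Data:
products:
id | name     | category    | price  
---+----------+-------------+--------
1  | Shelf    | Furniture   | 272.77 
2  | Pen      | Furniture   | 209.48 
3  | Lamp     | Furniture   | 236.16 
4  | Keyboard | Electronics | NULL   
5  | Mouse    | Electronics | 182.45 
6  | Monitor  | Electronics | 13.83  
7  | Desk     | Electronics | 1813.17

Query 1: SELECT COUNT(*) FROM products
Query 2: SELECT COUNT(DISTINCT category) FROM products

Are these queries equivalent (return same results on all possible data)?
No, not equivalent

Query 1 returns: [(7,)]
Query 2 returns: [(2,)]

Reason: COUNT(*) counts rows, COUNT(DISTINCT category) counts unique categorys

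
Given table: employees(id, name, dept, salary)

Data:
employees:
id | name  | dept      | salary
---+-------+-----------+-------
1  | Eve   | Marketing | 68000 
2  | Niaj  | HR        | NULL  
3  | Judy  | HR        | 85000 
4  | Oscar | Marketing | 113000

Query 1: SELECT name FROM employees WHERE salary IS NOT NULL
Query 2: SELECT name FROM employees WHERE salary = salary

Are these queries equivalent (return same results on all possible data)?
Yes, equivalent

Both queries return: [('Eve',), ('Judy',), ('Oscar',)]

Reason: IS NOT NULL vs self-equality (both exclude NULLs)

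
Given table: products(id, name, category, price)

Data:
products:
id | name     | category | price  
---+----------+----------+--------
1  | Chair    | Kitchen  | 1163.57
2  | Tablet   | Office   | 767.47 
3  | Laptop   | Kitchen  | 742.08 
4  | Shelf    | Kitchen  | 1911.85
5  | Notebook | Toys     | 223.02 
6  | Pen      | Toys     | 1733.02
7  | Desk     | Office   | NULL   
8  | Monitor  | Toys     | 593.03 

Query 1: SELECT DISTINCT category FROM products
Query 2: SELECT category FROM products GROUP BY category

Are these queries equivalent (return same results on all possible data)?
Yes, equivalent

Both queries return: [('Kitchen',), ('Office',), ('Toys',)]

Reason: Both get unique categorys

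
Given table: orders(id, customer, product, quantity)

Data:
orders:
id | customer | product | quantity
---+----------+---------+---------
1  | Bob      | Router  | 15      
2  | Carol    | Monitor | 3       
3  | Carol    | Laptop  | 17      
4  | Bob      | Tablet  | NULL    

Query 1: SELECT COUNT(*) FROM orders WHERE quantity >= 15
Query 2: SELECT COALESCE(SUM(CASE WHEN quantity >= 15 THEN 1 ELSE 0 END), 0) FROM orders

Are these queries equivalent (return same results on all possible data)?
Yes, equivalent

Both queries return: [(2,)]

Reason: COUNT with WHERE vs conditional SUM (COALESCE handles empty-table NULL)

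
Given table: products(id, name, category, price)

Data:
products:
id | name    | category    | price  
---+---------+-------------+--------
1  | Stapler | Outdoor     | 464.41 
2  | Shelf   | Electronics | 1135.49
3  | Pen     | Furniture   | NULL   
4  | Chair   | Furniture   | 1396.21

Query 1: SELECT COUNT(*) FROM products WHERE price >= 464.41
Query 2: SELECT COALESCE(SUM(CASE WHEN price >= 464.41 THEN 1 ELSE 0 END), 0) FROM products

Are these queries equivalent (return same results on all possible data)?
Yes, equivalent

Both queries return: [(3,)]

Reason: COUNT with WHERE vs conditional SUM (COALESCE handles empty-table NULL)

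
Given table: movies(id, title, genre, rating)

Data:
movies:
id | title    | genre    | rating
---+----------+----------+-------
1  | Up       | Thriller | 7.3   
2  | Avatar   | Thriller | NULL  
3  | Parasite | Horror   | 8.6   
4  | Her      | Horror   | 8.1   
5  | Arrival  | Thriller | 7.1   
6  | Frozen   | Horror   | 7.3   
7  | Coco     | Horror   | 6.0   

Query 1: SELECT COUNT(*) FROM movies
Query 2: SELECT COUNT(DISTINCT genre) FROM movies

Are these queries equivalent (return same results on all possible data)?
No, not equivalent

Query 1 returns: [(7,)]
Query 2 returns: [(2,)]

Reason: COUNT(*) counts rows, COUNT(DISTINCT genre) counts unique genres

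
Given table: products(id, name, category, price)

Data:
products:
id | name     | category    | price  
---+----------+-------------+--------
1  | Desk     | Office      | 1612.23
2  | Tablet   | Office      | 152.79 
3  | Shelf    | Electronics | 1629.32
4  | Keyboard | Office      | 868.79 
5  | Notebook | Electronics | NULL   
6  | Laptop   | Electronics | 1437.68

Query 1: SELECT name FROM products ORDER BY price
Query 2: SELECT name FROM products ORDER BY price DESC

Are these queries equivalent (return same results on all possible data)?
No, not equivalent

Query 1 returns: [('Notebook',), ('Tablet',), ('Keyboard',), ('Laptop',), ('Desk',), ('Shelf',)]
Query 2 returns: [('Shelf',), ('Desk',), ('Laptop',), ('Keyboard',), ('Tablet',), ('Notebook',)]

Reason: ASC vs DESC gives opposite ordering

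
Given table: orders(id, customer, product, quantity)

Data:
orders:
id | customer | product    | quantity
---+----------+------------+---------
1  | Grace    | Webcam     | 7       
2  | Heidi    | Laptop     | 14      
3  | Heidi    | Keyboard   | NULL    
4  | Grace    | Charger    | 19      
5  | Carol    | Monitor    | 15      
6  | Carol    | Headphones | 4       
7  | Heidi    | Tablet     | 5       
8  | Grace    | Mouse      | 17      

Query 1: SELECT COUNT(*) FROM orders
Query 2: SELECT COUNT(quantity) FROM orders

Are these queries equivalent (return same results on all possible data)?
No, not equivalent

Query 1 returns: [(8,)]
Query 2 returns: [(7,)]

Reason: COUNT(*) includes NULLs, COUNT(column) excludes them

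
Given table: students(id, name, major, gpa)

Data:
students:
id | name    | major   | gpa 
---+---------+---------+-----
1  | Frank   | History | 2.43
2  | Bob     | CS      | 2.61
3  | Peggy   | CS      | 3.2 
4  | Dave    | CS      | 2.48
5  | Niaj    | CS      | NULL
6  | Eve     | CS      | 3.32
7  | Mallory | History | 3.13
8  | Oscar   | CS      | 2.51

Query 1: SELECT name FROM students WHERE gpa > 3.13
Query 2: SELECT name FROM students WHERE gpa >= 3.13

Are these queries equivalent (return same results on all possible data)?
No, not equivalent

Query 1 returns: [('Peggy',), ('Eve',)]
Query 2 returns: [('Peggy',), ('Eve',), ('Mallory',)]

Reason: > vs >= gives different results when gpa = 3.13 exists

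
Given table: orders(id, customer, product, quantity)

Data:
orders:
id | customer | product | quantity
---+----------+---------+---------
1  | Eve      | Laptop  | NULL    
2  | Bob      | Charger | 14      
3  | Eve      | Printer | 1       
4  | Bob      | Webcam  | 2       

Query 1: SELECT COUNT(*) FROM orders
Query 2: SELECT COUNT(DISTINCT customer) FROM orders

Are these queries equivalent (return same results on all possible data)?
No, not equivalent

Query 1 returns: [(4,)]
Query 2 returns: [(2,)]

Reason: COUNT(*) counts rows, COUNT(DISTINCT customer) counts unique customers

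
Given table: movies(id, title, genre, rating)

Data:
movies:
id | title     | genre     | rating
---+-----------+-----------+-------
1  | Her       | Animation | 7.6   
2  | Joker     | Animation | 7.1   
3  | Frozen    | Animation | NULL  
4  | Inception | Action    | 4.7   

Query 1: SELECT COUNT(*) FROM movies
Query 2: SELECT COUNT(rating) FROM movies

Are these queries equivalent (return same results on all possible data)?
No, not equivalent

Query 1 returns: [(4,)]
Query 2 returns: [(3,)]

Reason: COUNT(*) includes NULLs, COUNT(column) excludes them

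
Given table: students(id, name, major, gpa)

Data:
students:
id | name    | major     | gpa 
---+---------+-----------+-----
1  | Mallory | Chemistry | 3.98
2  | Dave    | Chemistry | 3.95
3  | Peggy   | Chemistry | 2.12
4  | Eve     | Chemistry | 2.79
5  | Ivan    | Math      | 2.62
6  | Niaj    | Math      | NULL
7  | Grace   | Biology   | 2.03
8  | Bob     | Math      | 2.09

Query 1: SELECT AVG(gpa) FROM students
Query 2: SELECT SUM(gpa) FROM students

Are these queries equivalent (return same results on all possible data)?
No, not equivalent

Query 1 returns: [(2.7971428571428567,)]
Query 2 returns: [(19.58,)]

Reason: AVG vs SUM give different aggregate values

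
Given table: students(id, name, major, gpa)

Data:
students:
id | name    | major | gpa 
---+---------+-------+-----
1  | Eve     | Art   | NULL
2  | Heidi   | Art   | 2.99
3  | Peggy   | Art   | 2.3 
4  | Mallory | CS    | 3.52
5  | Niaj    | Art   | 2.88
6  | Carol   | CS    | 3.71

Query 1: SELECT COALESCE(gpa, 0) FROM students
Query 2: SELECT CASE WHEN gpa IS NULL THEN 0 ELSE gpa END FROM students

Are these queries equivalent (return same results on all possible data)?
Yes, equivalent

Both queries return: [(0,), (2.3,), (2.88,), (2.99,), (3.52,), (3.71,)]

Reason: COALESCE vs CASE for NULL handling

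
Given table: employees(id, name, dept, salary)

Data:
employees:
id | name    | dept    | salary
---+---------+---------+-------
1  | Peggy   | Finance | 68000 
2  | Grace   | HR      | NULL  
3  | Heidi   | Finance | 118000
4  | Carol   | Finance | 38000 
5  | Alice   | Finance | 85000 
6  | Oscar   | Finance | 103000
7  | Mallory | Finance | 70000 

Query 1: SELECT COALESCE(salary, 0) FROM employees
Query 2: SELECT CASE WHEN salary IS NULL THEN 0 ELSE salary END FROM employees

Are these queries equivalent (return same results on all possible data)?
Yes, equivalent

Both queries return: [(0,), (38000,), (68000,), (70000,), (85000,), (103000,), (118000,)]

Reason: COALESCE vs CASE for NULL handling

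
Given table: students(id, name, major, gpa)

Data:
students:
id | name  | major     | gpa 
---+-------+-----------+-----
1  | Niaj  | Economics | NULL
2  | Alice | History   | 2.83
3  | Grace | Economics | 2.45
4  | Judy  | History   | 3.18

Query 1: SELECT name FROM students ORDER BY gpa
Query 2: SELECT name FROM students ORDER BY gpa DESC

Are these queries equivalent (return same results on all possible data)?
No, not equivalent

Query 1 returns: [('Niaj',), ('Grace',), ('Alice',), ('Judy',)]
Query 2 returns: [('Judy',), ('Alice',), ('Grace',), ('Niaj',)]

Reason: ASC vs DESC gives opposite ordering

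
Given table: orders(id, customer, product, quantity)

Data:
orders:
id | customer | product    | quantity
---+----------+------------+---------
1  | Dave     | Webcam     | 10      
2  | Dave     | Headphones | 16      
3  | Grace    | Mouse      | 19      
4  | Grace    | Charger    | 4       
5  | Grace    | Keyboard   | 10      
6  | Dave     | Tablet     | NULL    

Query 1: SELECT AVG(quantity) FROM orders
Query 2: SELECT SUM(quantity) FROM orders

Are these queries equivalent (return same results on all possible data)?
No, not equivalent

Query 1 returns: [(11.8,)]
Query 2 returns: [(59,)]

Reason: AVG vs SUM give different aggregate values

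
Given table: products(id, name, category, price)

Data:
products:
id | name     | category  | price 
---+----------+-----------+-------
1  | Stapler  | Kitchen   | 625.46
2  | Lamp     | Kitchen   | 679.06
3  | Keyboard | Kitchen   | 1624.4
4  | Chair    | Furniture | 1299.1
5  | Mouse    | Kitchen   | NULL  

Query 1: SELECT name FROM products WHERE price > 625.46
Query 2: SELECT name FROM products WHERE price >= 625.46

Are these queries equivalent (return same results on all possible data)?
No, not equivalent

Query 1 returns: [('Lamp',), ('Keyboard',), ('Chair',)]
Query 2 returns: [('Stapler',), ('Lamp',), ('Keyboard',), ('Chair',)]

Reason: > vs >= gives different results when price = 625.46 exists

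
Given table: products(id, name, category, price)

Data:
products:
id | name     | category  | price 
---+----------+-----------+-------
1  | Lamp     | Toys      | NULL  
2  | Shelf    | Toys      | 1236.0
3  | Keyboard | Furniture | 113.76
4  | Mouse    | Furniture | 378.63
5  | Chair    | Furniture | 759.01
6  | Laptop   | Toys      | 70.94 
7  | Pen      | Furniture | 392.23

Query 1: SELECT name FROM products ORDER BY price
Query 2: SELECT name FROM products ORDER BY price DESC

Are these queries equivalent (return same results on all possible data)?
No, not equivalent

Query 1 returns: [('Lamp',), ('Laptop',), ('Keyboard',), ('Mouse',), ('Pen',), ('Chair',), ('Shelf',)]
Query 2 returns: [('Shelf',), ('Chair',), ('Pen',), ('Mouse',), ('Keyboard',), ('Laptop',), ('Lamp',)]

Reason: ASC vs DESC gives opposite ordering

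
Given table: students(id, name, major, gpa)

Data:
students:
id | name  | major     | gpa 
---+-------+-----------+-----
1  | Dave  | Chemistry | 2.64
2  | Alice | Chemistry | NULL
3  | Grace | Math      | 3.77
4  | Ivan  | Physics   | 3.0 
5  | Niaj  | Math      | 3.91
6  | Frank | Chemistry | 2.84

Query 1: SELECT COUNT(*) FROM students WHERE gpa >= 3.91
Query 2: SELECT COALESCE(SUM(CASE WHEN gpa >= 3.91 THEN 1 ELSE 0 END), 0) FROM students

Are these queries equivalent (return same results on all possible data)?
Yes, equivalent

Both queries return: [(1,)]

Reason: COUNT with WHERE vs conditional SUM (COALESCE handles empty-table NULL)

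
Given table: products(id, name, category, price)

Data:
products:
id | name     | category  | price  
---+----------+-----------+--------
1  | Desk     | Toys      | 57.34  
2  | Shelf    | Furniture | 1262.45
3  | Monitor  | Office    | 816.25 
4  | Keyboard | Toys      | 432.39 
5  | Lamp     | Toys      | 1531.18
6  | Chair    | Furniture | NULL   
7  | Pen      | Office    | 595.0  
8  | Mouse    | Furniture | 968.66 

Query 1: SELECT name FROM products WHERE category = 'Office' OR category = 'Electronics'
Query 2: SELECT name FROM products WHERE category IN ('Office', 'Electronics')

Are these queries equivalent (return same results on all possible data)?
Yes, equivalent

Both queries return: [('Monitor',), ('Pen',)]

Reason: OR vs IN are equivalent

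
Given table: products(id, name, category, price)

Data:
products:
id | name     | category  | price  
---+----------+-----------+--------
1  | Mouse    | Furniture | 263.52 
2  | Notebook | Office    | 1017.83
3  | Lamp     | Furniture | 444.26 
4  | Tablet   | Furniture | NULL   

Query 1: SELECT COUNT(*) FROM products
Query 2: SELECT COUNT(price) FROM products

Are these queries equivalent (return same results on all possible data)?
No, not equivalent

Query 1 returns: [(4,)]
Query 2 returns: [(3,)]

Reason: COUNT(*) includes NULLs, COUNT(column) excludes them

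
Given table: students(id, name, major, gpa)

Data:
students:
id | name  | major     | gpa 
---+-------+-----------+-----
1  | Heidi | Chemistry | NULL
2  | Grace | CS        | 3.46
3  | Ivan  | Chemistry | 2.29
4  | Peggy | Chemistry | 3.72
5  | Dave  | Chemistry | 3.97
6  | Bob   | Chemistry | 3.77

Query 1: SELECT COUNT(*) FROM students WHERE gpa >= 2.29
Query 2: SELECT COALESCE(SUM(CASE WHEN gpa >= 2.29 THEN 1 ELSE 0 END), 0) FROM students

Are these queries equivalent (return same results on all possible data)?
Yes, equivalent

Both queries return: [(5,)]

Reason: COUNT with WHERE vs conditional SUM (COALESCE handles empty-table NULL)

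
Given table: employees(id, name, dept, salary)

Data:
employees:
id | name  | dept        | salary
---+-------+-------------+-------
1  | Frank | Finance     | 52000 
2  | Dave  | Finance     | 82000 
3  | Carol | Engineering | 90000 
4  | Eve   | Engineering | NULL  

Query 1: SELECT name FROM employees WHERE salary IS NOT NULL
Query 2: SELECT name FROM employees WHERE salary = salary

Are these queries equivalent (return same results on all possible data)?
Yes, equivalent

Both queries return: [('Carol',), ('Dave',), ('Frank',)]

Reason: IS NOT NULL vs self-equality (both exclude NULLs)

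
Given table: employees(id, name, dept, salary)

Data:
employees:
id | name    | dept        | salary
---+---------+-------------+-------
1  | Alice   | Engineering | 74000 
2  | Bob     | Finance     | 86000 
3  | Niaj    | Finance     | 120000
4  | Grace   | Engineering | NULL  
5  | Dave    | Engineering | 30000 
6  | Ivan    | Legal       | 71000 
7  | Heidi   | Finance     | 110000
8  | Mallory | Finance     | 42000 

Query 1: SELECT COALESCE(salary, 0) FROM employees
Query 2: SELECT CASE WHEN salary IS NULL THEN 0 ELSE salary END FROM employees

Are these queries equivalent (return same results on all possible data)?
Yes, equivalent

Both queries return: [(0,), (30000,), (42000,), (71000,), (74000,), (86000,), (110000,), (120000,)]

Reason: COALESCE vs CASE for NULL handling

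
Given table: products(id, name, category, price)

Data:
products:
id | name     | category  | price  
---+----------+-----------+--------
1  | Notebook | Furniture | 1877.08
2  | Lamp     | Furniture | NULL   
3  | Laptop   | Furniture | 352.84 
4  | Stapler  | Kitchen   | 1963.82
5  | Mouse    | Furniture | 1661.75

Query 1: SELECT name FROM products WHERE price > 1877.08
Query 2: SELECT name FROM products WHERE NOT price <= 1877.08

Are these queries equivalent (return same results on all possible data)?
Yes, equivalent

Both queries return: [('Stapler',)]

Reason: Both filter price > 1877.08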